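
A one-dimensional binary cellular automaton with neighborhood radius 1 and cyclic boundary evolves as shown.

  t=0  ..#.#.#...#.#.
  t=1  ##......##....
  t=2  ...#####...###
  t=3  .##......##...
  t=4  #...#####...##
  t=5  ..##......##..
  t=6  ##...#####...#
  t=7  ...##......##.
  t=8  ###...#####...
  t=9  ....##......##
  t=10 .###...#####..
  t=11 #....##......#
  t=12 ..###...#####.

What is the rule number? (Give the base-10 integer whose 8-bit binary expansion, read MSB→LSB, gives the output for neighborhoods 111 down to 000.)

3

  [7] ### => .  t=2,i=4
  [6] ##. => .  t=1,i=1
  [5] #.# => .  t=0,i=3
  [4] #.. => .  t=0,i=7
  [3] .## => .  t=1,i=0
  [2] .#. => .  t=0,i=2
  [1] ..# => #  t=0,i=1
  [0] ... => #  t=0,i=0
  bits 00000011 = 3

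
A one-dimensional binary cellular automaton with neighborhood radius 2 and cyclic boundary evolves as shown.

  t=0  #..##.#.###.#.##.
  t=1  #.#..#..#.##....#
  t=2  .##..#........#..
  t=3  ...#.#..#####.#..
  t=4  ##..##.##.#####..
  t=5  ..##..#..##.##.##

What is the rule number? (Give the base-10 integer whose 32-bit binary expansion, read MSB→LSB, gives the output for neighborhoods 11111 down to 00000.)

4002940051

  #####|#  b31=1 t=3,i=10
  ####.|#  b30=1 t=3,i=11
  ###.#|#  b29=1 t=0,i=10
  ###..|.  b28=0 t=4,i=14
  ##.##|#  b27=1 t=4,i=6
  ##.#.|#  b26=1 t=0,i=5
  ##..#|#  b25=1 t=2,i=3
  ##...|.  b24=0 t=1,i=12
  #.###|#  b23=1 t=0,i=8
  #.##.|.  b22=0 t=0,i=14
  #.#.#|.  b21=0 t=0,i=6
  #.#..|#  b20=1 t=0,i=0
  #..##|#  b19=1 t=0,i=2
  #..#.|.  b18=0 t=1,i=4
  #...#|.  b17=0 t=2,i=16
  #....|.  b16=0 t=1,i=13
  .####|.  b15=0 t=3,i=9
  .###.|.  b14=0 t=0,i=9
  .##.#|.  b13=0 t=0,i=4
  .##..|.  b12=0 t=1,i=11
  .#.##|.  b11=0 t=0,i=7
  .#.#.|#  b10=1 t=3,i=4
  .#..#|.  b9=0 t=0,i=1
  .#...|.  b8=0 t=2,i=6
  ..###|#  b7=1 t=3,i=8
  ..##.|.  b6=0 t=0,i=3
  ..#.#|.  b5=0 t=1,i=8
  ..#..|#  b4=1 t=1,i=5
  ...##|.  b3=0 t=1,i=15
  ...#.|.  b2=0 t=2,i=13
  ....#|#  b1=1 t=1,i=14
  .....|#  b0=1 t=2,i=8
  bits 11101110100110000000010010010011 = 4002940051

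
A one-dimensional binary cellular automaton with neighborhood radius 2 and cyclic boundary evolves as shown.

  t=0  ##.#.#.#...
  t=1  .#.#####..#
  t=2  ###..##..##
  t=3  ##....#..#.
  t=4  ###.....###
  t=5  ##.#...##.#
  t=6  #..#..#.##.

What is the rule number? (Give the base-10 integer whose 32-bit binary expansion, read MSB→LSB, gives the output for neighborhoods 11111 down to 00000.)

3379854504

  ##### -> #   bit 31 = 1  t=1,i=5
  ####. -> #   bit 30 = 1  t=1,i=6
  ###.# -> .   bit 29 = 0  t=5,i=1
  ###.. -> .   bit 28 = 0  t=1,i=7
  ##.## -> #   bit 27 = 1  t=5,i=9
  ##.#. -> .   bit 26 = 0  t=0,i=2
  ##..# -> .   bit 25 = 0  t=1,i=8
  ##... -> #   bit 24 = 1  t=3,i=2
  #.### -> .   bit 23 = 0  t=1,i=3
  #.##. -> #   bit 22 = 1  t=3,i=0
  #.#.# -> #   bit 21 = 1  t=0,i=3
  #.#.. -> #   bit 20 = 1  t=0,i=7
  #..## -> .   bit 19 = 0  t=2,i=4
  #..#. -> #   bit 18 = 1  t=1,i=9
  #...# -> .   bit 17 = 0  t=0,i=9
  #.... -> .   bit 16 = 0  t=3,i=3
  .#### -> .   bit 15 = 0  t=1,i=4
  .###. -> #   bit 14 = 1  t=5,i=0
  .##.# -> #   bit 13 = 1  t=0,i=1
  .##.. -> #   bit 12 = 1  t=2,i=6
  .#.## -> #   bit 11 = 1  t=1,i=2
  .#.#. -> #   bit 10 = 1  t=0,i=4
  .#..# -> .   bit 9 = 0  t=3,i=7
  .#... -> .   bit 8 = 0  t=0,i=8
  ..### -> #   bit 7 = 1  t=2,i=9
  ..##. -> .   bit 6 = 0  t=0,i=0
  ..#.# -> #   bit 5 = 1  t=1,i=10
  ..#.. -> .   bit 4 = 0  t=3,i=6
  ...## -> #   bit 3 = 1  t=0,i=10
  ...#. -> .   bit 2 = 0  t=3,i=5
  ....# -> .   bit 1 = 0  t=3,i=4
  ..... -> .   bit 0 = 0  t=4,i=5
  bits 11001001011101000111110010101000 = 3379854504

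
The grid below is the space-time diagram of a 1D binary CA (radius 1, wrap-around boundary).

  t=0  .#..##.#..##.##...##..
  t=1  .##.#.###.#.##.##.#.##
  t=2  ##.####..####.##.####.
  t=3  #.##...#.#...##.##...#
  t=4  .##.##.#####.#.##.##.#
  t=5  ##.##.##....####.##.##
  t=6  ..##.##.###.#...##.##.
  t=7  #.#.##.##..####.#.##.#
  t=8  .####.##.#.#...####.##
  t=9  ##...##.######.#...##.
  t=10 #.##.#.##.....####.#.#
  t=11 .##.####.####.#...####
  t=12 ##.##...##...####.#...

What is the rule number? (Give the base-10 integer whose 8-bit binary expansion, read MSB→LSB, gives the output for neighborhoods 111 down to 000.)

61

  [7] ### => .  t=1,i=7
  [6] ##. => .  t=0,i=5
  [5] #.# => #  t=0,i=6
  [4] #.. => #  t=0,i=2
  [3] .## => #  t=0,i=4
  [2] .#. => #  t=0,i=1
  [1] ..# => .  t=0,i=0
  [0] ... => #  t=0,i=16
  bits 00111101 = 61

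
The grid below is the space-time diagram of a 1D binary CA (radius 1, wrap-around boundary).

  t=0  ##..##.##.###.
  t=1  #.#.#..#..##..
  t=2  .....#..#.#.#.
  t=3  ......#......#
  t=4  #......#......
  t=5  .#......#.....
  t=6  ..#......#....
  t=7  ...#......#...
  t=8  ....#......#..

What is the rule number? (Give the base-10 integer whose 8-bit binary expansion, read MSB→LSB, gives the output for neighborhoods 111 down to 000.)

  ### -> #   bit 7 = 1  t=0,i=11
  ##. -> .   bit 6 = 0  t=0,i=1
  #.# -> .   bit 5 = 0  t=0,i=6
  #.. -> #   bit 4 = 1  t=0,i=2
  .## -> #   bit 3 = 1  t=0,i=0
  .#. -> .   bit 2 = 0  t=1,i=0
  ..# -> .   bit 1 = 0  t=0,i=3
  ... -> .   bit 0 = 0  t=2,i=0
  bits 10011000 = 152

152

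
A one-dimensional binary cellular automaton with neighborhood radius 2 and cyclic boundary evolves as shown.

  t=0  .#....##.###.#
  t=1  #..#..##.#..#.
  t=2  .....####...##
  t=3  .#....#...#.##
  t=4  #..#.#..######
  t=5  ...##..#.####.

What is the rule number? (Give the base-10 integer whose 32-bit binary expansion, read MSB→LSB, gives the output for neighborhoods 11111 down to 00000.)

  [31] ##### => #  t=4,i=10
  [30] ####. => .  t=2,i=7
  [29] ###.# => .  t=0,i=11
  [28] ###.. => .  t=2,i=8
  [27] ##.## => .  t=0,i=8
  [26] ##.#. => #  t=0,i=12
  [25] ##..# => .  t=4,i=1
  [24] ##... => .  t=2,i=0
  [23] #.### => #  t=0,i=9
  [22] #.##. => #  t=3,i=12
  [21] #.#.# => .  t=0,i=13
  [20] #.#.. => .  t=0,i=1
  [19] #..## => #  t=1,i=5
  [18] #..#. => .  t=1,i=2
  [17] #...# => #  t=2,i=10
  [16] #.... => #  t=0,i=3
  [15] .#### => #  t=2,i=6
  [14] .###. => .  t=0,i=10
  [13] .##.# => #  t=0,i=7
  [12] .##.. => #  t=2,i=13
  [11] .#.## => #  t=3,i=11
  [10] .#.#. => #  t=0,i=0
  [9] .#..# => .  t=1,i=1
  [8] .#... => .  t=0,i=2
  [7] ..### => .  t=2,i=5
  [6] ..##. => #  t=0,i=6
  [5] ..#.# => #  t=1,i=12
  [4] ..#.. => .  t=1,i=3
  [3] ...## => .  t=0,i=5
  [2] ...#. => #  t=3,i=5
  [1] ....# => .  t=0,i=4
  [0] ..... => .  t=2,i=2
  bits 10000100110010111011110001100100 = 2227944548

2227944548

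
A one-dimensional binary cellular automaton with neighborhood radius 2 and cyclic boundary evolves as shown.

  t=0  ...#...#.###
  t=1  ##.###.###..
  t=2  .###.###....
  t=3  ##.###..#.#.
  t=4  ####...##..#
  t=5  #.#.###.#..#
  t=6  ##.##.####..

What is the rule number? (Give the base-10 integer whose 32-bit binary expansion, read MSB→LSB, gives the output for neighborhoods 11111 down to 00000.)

  [31] ##### => .  t=4,i=1
  [30] ####. => #  t=4,i=2
  [29] ###.# => #  t=1,i=5
  [28] ###.. => .  t=0,i=11
  [27] ##.## => #  t=1,i=2
  [26] ##.#. => #  t=5,i=1
  [25] ##..# => .  t=1,i=10
  [24] ##... => #  t=0,i=0
  [23] #.### => #  t=0,i=9
  [22] #.##. => #  t=3,i=0
  [21] #.#.# => .  t=3,i=10
  [20] #.#.. => #  t=5,i=8
  [19] #..## => .  t=1,i=11
  [18] #..#. => #  t=3,i=7
  [17] #...# => #  t=0,i=1
  [16] #.... => .  t=2,i=9
  [15] .#### => #  t=4,i=0
  [14] .###. => .  t=0,i=10
  [13] .##.# => #  t=1,i=1
  [12] .##.. => #  t=4,i=8
  [11] .#.## => #  t=0,i=8
  [10] .#.#. => .  t=3,i=9
  [9] .#..# => #  t=5,i=9
  [8] .#... => #  t=0,i=4
  [7] ..### => #  t=2,i=1
  [6] ..##. => .  t=1,i=0
  [5] ..#.# => #  t=0,i=7
  [4] ..#.. => #  t=0,i=3
  [3] ...## => #  t=2,i=0
  [2] ...#. => .  t=0,i=2
  [1] ....# => .  t=2,i=11
  [0] ..... => #  t=2,i=10
  bits 01101101110101101011101110111001 = 1842789305

1842789305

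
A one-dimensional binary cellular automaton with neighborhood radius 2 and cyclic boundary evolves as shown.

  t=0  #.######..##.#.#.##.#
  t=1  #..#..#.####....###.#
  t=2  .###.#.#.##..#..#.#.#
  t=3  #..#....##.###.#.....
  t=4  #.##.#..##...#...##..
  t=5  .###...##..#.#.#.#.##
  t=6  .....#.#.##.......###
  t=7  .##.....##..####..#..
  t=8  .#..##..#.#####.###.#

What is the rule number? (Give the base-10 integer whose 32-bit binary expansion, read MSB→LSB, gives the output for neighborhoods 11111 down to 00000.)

1649387729

  nb #####: next=.  (t=0,i=4, bit31=0)
  nb ####.: next=#  (t=0,i=6, bit30=1)
  nb ###.#: next=#  (t=1,i=18, bit29=1)
  nb ###..: next=.  (t=0,i=7, bit28=0)
  nb ##.##: next=.  (t=0,i=1, bit27=0)
  nb ##.#.: next=.  (t=0,i=12, bit26=0)
  nb ##..#: next=#  (t=0,i=8, bit25=1)
  nb ##...: next=.  (t=1,i=12, bit24=0)
  nb #.###: next=.  (t=0,i=2, bit23=0)
  nb #.##.: next=#  (t=0,i=17, bit22=1)
  nb #.#.#: next=.  (t=0,i=13, bit21=0)
  nb #.#..: next=.  (t=3,i=15, bit20=0)
  nb #..##: next=#  (t=0,i=9, bit19=1)
  nb #..#.: next=#  (t=1,i=2, bit18=1)
  nb #...#: next=#  (t=4,i=11, bit17=1)
  nb #....: next=#  (t=1,i=13, bit16=1)
  nb .####: next=#  (t=0,i=3, bit15=1)
  nb .###.: next=.  (t=1,i=17, bit14=0)
  nb .##.#: next=#  (t=0,i=0, bit13=1)
  nb .##..: next=.  (t=1,i=0, bit12=0)
  nb .#.##: next=#  (t=0,i=16, bit11=1)
  nb .#.#.: next=.  (t=0,i=14, bit10=0)
  nb .#..#: next=.  (t=1,i=4, bit9=0)
  nb .#...: next=.  (t=3,i=4, bit8=0)
  nb ..###: next=#  (t=1,i=16, bit7=1)
  nb ..##.: next=#  (t=0,i=10, bit6=1)
  nb ..#.#: next=.  (t=1,i=6, bit5=0)
  nb ..#..: next=#  (t=1,i=3, bit4=1)
  nb ...##: next=.  (t=1,i=15, bit3=0)
  nb ...#.: next=.  (t=3,i=20, bit2=0)
  nb ....#: next=.  (t=1,i=14, bit1=0)
  nb .....: next=#  (t=3,i=18, bit0=1)
  bits 01100010010011111010100011010001 = 1649387729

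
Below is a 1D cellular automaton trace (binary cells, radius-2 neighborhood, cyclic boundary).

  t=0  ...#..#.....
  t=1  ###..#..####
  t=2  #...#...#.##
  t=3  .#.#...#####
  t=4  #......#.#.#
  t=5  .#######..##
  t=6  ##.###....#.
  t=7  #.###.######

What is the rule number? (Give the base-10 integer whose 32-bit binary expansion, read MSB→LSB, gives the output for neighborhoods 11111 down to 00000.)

  ##### -> #   bit 31 = 1  t=1,i=0
  ####. -> .   bit 30 = 0  t=1,i=1
  ###.# -> #   bit 29 = 1  t=3,i=11
  ###.. -> .   bit 28 = 0  t=1,i=2
  ##.## -> #   bit 27 = 1  t=5,i=0
  ##.#. -> #   bit 26 = 1  t=3,i=0
  ##..# -> .   bit 25 = 0  t=1,i=3
  ##... -> #   bit 24 = 1  t=2,i=1
  #.### -> #   bit 23 = 1  t=2,i=10
  #.##. -> #   bit 22 = 1  t=4,i=11
  #.#.# -> .   bit 21 = 0  t=3,i=1
  #.#.. -> .   bit 20 = 0  t=3,i=3
  #..## -> .   bit 19 = 0  t=1,i=7
  #..#. -> #   bit 18 = 1  t=0,i=5
  #...# -> .   bit 17 = 0  t=2,i=2
  #.... -> #   bit 16 = 1  t=0,i=8
  .#### -> .   bit 15 = 0  t=1,i=9
  .###. -> #   bit 14 = 1  t=2,i=11
  .##.# -> .   bit 13 = 0  t=5,i=11
  .##.. -> .   bit 12 = 0  t=4,i=0
  .#.## -> #   bit 11 = 1  t=2,i=9
  .#.#. -> .   bit 10 = 0  t=3,i=2
  .#..# -> .   bit 9 = 0  t=0,i=4
  .#... -> .   bit 8 = 0  t=0,i=7
  ..### -> #   bit 7 = 1  t=1,i=8
  ..##. -> #   bit 6 = 1  t=5,i=10
  ..#.# -> #   bit 5 = 1  t=2,i=8
  ..#.. -> .   bit 4 = 0  t=0,i=3
  ...## -> .   bit 3 = 0  t=3,i=6
  ...#. -> #   bit 2 = 1  t=0,i=2
  ....# -> #   bit 1 = 1  t=0,i=1
  ..... -> #   bit 0 = 1  t=0,i=0
  bits 10101101110001010100100011100111 = 2915387623

2915387623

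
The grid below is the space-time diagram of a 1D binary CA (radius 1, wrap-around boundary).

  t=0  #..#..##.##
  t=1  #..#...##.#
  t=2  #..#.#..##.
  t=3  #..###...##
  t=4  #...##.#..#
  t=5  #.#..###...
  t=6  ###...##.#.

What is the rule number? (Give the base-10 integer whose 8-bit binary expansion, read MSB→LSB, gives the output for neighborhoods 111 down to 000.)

  [7] ### => #  t=0,i=10
  [6] ##. => #  t=0,i=0
  [5] #.# => #  t=0,i=8
  [4] #.. => .  t=0,i=1
  [3] .## => .  t=0,i=6
  [2] .#. => #  t=0,i=3
  [1] ..# => .  t=0,i=2
  [0] ... => #  t=1,i=5
  bits 11100101 = 229

229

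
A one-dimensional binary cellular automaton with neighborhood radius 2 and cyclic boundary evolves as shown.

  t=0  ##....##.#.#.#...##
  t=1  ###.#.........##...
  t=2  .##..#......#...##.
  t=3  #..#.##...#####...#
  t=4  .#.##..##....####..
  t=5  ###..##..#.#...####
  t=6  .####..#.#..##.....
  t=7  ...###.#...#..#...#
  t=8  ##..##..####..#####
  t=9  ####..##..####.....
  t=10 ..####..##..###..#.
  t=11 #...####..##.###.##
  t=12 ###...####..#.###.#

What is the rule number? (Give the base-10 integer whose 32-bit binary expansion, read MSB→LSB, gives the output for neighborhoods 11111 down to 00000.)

  #####|.  b31=0 t=3,i=12
  ####.|#  b30=1 t=0,i=0
  ###.#|#  b29=1 t=1,i=2
  ###..|#  b28=1 t=0,i=1
  ##.##|#  b27=1 t=11,i=12
  ##.#.|.  b26=0 t=0,i=8
  ##..#|#  b25=1 t=2,i=3
  ##...|#  b24=1 t=0,i=2
  #.###|.  b23=0 t=11,i=13
  #.##.|.  b22=0 t=3,i=5
  #.#.#|.  b21=0 t=0,i=9
  #.#..|.  b20=0 t=0,i=13
  #..##|#  b19=1 t=2,i=0
  #..#.|.  b18=0 t=2,i=4
  #...#|#  b17=1 t=0,i=15
  #....|.  b16=0 t=0,i=3
  .####|.  b15=0 t=0,i=18
  .###.|#  b14=1 t=1,i=1
  .##.#|.  b13=0 t=0,i=7
  .##..|.  b12=0 t=1,i=15
  .#.##|#  b11=1 t=3,i=4
  .#.#.|.  b10=0 t=0,i=10
  .#..#|.  b9=0 t=6,i=10
  .#...|#  b8=1 t=0,i=14
  ..###|.  b7=0 t=0,i=17
  ..##.|.  b6=0 t=0,i=6
  ..#.#|#  b5=1 t=3,i=3
  ..#..|#  b4=1 t=2,i=5
  ...##|.  b3=0 t=0,i=5
  ...#.|#  b2=1 t=2,i=11
  ....#|#  b1=1 t=0,i=4
  .....|.  b0=0 t=1,i=7
  bits 01111011000010100100100100110110 = 2064271670

2064271670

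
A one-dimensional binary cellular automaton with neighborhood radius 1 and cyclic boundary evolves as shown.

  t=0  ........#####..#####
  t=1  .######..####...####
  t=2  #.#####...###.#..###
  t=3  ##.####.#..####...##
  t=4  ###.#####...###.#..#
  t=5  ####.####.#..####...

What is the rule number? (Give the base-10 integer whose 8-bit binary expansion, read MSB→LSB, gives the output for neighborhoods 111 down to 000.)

  [7] ### => #  t=0,i=9
  [6] ##. => #  t=0,i=12
  [5] #.# => #  t=1,i=0
  [4] #.. => .  t=0,i=0
  [3] .## => .  t=0,i=8
  [2] .#. => #  t=2,i=14
  [1] ..# => .  t=0,i=7
  [0] ... => #  t=0,i=1
  bits 11100101 = 229

229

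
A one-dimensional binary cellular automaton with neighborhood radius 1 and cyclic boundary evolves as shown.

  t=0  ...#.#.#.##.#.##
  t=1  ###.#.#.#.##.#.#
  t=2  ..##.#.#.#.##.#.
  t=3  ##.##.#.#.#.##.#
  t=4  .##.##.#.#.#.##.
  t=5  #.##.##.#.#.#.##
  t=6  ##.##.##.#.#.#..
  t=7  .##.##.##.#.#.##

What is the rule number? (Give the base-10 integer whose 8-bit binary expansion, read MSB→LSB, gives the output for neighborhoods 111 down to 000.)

  nb ###: next=.  (t=1,i=0, bit7=0)
  nb ##.: next=#  (t=0,i=10, bit6=1)
  nb #.#: next=#  (t=0,i=4, bit5=1)
  nb #..: next=#  (t=0,i=0, bit4=1)
  nb .##: next=.  (t=0,i=9, bit3=0)
  nb .#.: next=.  (t=0,i=3, bit2=0)
  nb ..#: next=#  (t=0,i=2, bit1=1)
  nb ...: next=#  (t=0,i=1, bit0=1)
  bits 01110011 = 115

115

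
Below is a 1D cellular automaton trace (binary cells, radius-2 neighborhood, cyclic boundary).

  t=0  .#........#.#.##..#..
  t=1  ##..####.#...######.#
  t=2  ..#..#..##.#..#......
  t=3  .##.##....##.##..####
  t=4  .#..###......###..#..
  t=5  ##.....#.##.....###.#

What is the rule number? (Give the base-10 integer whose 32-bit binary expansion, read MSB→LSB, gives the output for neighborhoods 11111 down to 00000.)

123115541

  ##### -> .   bit 31 = 0  t=1,i=15
  ####. -> .   bit 30 = 0  t=1,i=6
  ###.# -> .   bit 29 = 0  t=1,i=7
  ###.. -> .   bit 28 = 0  t=1,i=1
  ##.## -> .   bit 27 = 0  t=1,i=19
  ##.#. -> #   bit 26 = 1  t=1,i=8
  ##..# -> #   bit 25 = 1  t=0,i=16
  ##... -> #   bit 24 = 1  t=3,i=6
  #.### -> .   bit 23 = 0  t=1,i=20
  #.##. -> #   bit 22 = 1  t=0,i=14
  #.#.# -> .   bit 21 = 0  t=0,i=12
  #.#.. -> #   bit 20 = 1  t=1,i=9
  #..## -> .   bit 19 = 0  t=1,i=3
  #..#. -> #   bit 18 = 1  t=0,i=17
  #...# -> #   bit 17 = 1  t=0,i=20
  #.... -> .   bit 16 = 0  t=0,i=3
  .#### -> #   bit 15 = 1  t=1,i=5
  .###. -> .   bit 14 = 0  t=1,i=0
  .##.# -> .   bit 13 = 0  t=2,i=9
  .##.. -> #   bit 12 = 1  t=0,i=15
  .#.## -> #   bit 11 = 1  t=0,i=13
  .#.#. -> .   bit 10 = 0  t=0,i=11
  .#..# -> .   bit 9 = 0  t=2,i=3
  .#... -> .   bit 8 = 0  t=0,i=2
  ..### -> .   bit 7 = 0  t=1,i=4
  ..##. -> .   bit 6 = 0  t=2,i=8
  ..#.# -> .   bit 5 = 0  t=0,i=10
  ..#.. -> #   bit 4 = 1  t=0,i=1
  ...## -> .   bit 3 = 0  t=1,i=12
  ...#. -> #   bit 2 = 1  t=0,i=0
  ....# -> .   bit 1 = 0  t=0,i=8
  ..... -> #   bit 0 = 1  t=0,i=4
  bits 00000111010101101001100000010101 = 123115541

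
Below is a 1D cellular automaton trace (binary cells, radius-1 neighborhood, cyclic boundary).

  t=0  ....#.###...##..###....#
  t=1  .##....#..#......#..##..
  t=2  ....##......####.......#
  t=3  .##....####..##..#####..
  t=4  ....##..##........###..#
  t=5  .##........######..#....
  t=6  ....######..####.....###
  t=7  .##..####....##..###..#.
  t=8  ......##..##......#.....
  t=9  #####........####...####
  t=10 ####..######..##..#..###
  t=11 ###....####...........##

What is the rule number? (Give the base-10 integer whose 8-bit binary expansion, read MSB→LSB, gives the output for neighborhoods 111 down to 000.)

129

  [7] ### => #  t=0,i=7
  [6] ##. => .  t=0,i=8
  [5] #.# => .  t=0,i=5
  [4] #.. => .  t=0,i=0
  [3] .## => .  t=0,i=6
  [2] .#. => .  t=0,i=4
  [1] ..# => .  t=0,i=3
  [0] ... => #  t=0,i=1
  bits 10000001 = 129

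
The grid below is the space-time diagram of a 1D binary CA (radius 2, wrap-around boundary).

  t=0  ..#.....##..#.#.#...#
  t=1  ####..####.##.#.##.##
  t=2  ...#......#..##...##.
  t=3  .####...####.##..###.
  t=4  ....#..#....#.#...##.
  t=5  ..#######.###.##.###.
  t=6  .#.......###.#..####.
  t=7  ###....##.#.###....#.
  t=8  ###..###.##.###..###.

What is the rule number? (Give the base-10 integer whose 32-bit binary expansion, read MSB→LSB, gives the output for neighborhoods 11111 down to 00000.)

481579902

  ##### -> .   bit 31 = 0  t=1,i=0
  ####. -> .   bit 30 = 0  t=1,i=2
  ###.# -> .   bit 29 = 0  t=1,i=9
  ###.. -> #   bit 28 = 1  t=1,i=3
  ##.## -> #   bit 27 = 1  t=1,i=10
  ##.#. -> #   bit 26 = 1  t=1,i=13
  ##..# -> .   bit 25 = 0  t=0,i=10
  ##... -> .   bit 24 = 0  t=2,i=15
  #.### -> #   bit 23 = 1  t=1,i=19
  #.##. -> .   bit 22 = 0  t=1,i=11
  #.#.# -> #   bit 21 = 1  t=0,i=14
  #.#.. -> #   bit 20 = 1  t=0,i=16
  #..## -> .   bit 19 = 0  t=1,i=5
  #..#. -> #   bit 18 = 1  t=0,i=1
  #...# -> .   bit 17 = 0  t=0,i=18
  #.... -> .   bit 16 = 0  t=0,i=4
  .#### -> .   bit 15 = 0  t=1,i=7
  .###. -> #   bit 14 = 1  t=3,i=18
  .##.# -> .   bit 13 = 0  t=1,i=12
  .##.. -> #   bit 12 = 1  t=0,i=9
  .#.## -> .   bit 11 = 0  t=1,i=15
  .#.#. -> .   bit 10 = 0  t=0,i=13
  .#..# -> #   bit 9 = 1  t=0,i=0
  .#... -> #   bit 8 = 1  t=0,i=3
  ..### -> .   bit 7 = 0  t=1,i=6
  ..##. -> #   bit 6 = 1  t=0,i=8
  ..#.# -> #   bit 5 = 1  t=0,i=12
  ..#.. -> #   bit 4 = 1  t=0,i=2
  ...## -> #   bit 3 = 1  t=0,i=7
  ...#. -> #   bit 2 = 1  t=0,i=19
  ....# -> #   bit 1 = 1  t=0,i=6
  ..... -> .   bit 0 = 0  t=0,i=5
  bits 00011100101101000101001101111110 = 481579902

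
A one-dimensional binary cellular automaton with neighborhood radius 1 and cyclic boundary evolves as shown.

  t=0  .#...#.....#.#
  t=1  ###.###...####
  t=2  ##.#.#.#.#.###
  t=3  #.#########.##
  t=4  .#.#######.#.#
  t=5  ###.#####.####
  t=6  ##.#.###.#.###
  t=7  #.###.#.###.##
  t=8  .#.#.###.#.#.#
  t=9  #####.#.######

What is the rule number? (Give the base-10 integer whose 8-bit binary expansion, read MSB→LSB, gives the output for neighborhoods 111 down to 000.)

182

  [7] ### => #  t=1,i=0
  [6] ##. => .  t=1,i=2
  [5] #.# => #  t=0,i=0
  [4] #.. => #  t=0,i=2
  [3] .## => .  t=1,i=4
  [2] .#. => #  t=0,i=1
  [1] ..# => #  t=0,i=4
  [0] ... => .  t=0,i=3
  bits 10110110 = 182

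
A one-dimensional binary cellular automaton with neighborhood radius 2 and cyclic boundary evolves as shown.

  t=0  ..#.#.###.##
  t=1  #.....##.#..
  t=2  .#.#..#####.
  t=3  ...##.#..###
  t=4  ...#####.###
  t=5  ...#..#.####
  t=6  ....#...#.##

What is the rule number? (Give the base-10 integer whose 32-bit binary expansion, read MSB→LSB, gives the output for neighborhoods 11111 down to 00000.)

1586521025

  #####|.  b31=0 t=2,i=8
  ####.|#  b30=1 t=2,i=9
  ###.#|.  b29=0 t=0,i=8
  ###..|#  b28=1 t=2,i=10
  ##.##|#  b27=1 t=0,i=9
  ##.#.|#  b26=1 t=1,i=8
  ##..#|#  b25=1 t=0,i=0
  ##...|.  b24=0 t=3,i=0
  #.###|#  b23=1 t=0,i=6
  #.##.|.  b22=0 t=0,i=10
  #.#.#|.  b21=0 t=0,i=4
  #.#..|#  b20=1 t=1,i=9
  #..##|.  b19=0 t=2,i=5
  #..#.|.  b18=0 t=0,i=1
  #...#|.  b17=0 t=3,i=1
  #....|.  b16=0 t=1,i=2
  .####|.  b15=0 t=2,i=7
  .###.|#  b14=1 t=0,i=7
  .##.#|#  b13=1 t=1,i=7
  .##..|.  b12=0 t=0,i=11
  .#.##|.  b11=0 t=0,i=5
  .#.#.|.  b10=0 t=0,i=3
  .#..#|#  b9=1 t=1,i=10
  .#...|#  b8=1 t=1,i=1
  ..###|#  b7=1 t=2,i=6
  ..##.|#  b6=1 t=1,i=6
  ..#.#|.  b5=0 t=0,i=2
  ..#..|.  b4=0 t=1,i=0
  ...##|.  b3=0 t=1,i=5
  ...#.|.  b2=0 t=5,i=2
  ....#|.  b1=0 t=1,i=4
  .....|#  b0=1 t=1,i=3
  bits 01011110100100000110001111000001 = 1586521025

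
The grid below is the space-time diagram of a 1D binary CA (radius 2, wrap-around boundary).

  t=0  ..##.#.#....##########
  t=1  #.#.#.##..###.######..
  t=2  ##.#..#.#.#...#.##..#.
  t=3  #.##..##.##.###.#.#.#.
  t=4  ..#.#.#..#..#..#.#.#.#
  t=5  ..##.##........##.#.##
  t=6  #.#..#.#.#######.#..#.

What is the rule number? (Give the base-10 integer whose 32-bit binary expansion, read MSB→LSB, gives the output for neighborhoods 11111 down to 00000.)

  [31] ##### => #  t=0,i=14
  [30] ####. => .  t=0,i=20
  [29] ###.# => .  t=1,i=12
  [28] ###.. => .  t=0,i=21
  [27] ##.## => .  t=1,i=13
  [26] ##.#. => #  t=0,i=4
  [25] ##..# => #  t=0,i=0
  [24] ##... => #  t=5,i=7
  [23] #.### => #  t=1,i=14
  [22] #.##. => #  t=1,i=6
  [21] #.#.# => .  t=0,i=5
  [20] #.#.. => #  t=0,i=7
  [19] #..## => .  t=0,i=1
  [18] #..#. => .  t=1,i=21
  [17] #...# => #  t=2,i=12
  [16] #.... => .  t=0,i=9
  [15] .#### => .  t=0,i=13
  [14] .###. => .  t=1,i=11
  [13] .##.# => .  t=0,i=3
  [12] .##.. => .  t=1,i=7
  [11] .#.## => .  t=1,i=5
  [10] .#.#. => #  t=0,i=6
  [9] .#..# => .  t=2,i=4
  [8] .#... => .  t=0,i=8
  [7] ..### => #  t=0,i=12
  [6] ..##. => #  t=0,i=2
  [5] ..#.# => #  t=1,i=0
  [4] ..#.. => .  t=4,i=9
  [3] ...## => #  t=0,i=11
  [2] ...#. => #  t=2,i=13
  [1] ....# => #  t=0,i=10
  [0] ..... => #  t=5,i=9
  bits 10000111110100100000010011101111 = 2278687983

2278687983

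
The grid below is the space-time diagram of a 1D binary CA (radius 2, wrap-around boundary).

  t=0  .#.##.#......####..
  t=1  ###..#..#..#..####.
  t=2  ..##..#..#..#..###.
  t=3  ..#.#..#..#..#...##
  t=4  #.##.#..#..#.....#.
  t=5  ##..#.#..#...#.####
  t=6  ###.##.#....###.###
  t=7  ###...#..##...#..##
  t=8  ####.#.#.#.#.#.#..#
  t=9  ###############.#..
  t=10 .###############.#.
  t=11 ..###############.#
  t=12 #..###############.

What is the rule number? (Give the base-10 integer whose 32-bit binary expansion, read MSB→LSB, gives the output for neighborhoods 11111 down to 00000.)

4146171494

  ##### -> #   bit 31 = 1  t=5,i=17
  ####. -> #   bit 30 = 1  t=0,i=15
  ###.# -> #   bit 29 = 1  t=1,i=17
  ###.. -> #   bit 28 = 1  t=0,i=16
  ##.## -> .   bit 27 = 0  t=1,i=18
  ##.#. -> #   bit 26 = 1  t=0,i=5
  ##..# -> #   bit 25 = 1  t=1,i=3
  ##... -> #   bit 24 = 1  t=0,i=17
  #.### -> .   bit 23 = 0  t=1,i=0
  #.##. -> .   bit 22 = 0  t=0,i=3
  #.#.# -> #   bit 21 = 1  t=4,i=0
  #.#.. -> .   bit 20 = 0  t=0,i=6
  #..## -> .   bit 19 = 0  t=1,i=13
  #..#. -> .   bit 18 = 0  t=1,i=4
  #...# -> .   bit 17 = 0  t=0,i=18
  #.... -> #   bit 16 = 1  t=0,i=8
  .#### -> #   bit 15 = 1  t=0,i=14
  .###. -> .   bit 14 = 0  t=1,i=1
  .##.# -> .   bit 13 = 0  t=0,i=4
  .##.. -> .   bit 12 = 0  t=2,i=3
  .#.## -> #   bit 11 = 1  t=0,i=2
  .#.#. -> #   bit 10 = 1  t=3,i=3
  .#..# -> #   bit 9 = 1  t=1,i=6
  .#... -> .   bit 8 = 0  t=0,i=7
  ..### -> .   bit 7 = 0  t=0,i=13
  ..##. -> #   bit 6 = 1  t=2,i=2
  ..#.# -> #   bit 5 = 1  t=0,i=1
  ..#.. -> .   bit 4 = 0  t=1,i=5
  ...## -> .   bit 3 = 0  t=0,i=12
  ...#. -> #   bit 2 = 1  t=0,i=0
  ....# -> #   bit 1 = 1  t=0,i=11
  ..... -> .   bit 0 = 0  t=0,i=9
  bits 11110111001000011000111001100110 = 4146171494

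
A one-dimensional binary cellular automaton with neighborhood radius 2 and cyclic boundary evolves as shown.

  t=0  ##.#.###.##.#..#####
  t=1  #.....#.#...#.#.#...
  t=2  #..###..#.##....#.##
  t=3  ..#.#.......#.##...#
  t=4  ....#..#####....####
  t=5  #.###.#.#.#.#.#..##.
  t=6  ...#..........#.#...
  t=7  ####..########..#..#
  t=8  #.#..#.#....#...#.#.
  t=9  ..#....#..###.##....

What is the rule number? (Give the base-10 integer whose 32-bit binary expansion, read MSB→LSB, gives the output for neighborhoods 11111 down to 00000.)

  ##### -> .   bit 31 = 0  t=0,i=17
  ####. -> #   bit 30 = 1  t=0,i=0
  ###.# -> .   bit 29 = 0  t=0,i=1
  ###.. -> .   bit 28 = 0  t=2,i=0
  ##.## -> #   bit 27 = 1  t=0,i=8
  ##.#. -> .   bit 26 = 0  t=0,i=2
  ##..# -> .   bit 25 = 0  t=2,i=1
  ##... -> #   bit 24 = 1  t=2,i=12
  #.### -> .   bit 23 = 0  t=0,i=5
  #.##. -> .   bit 22 = 0  t=0,i=9
  #.#.# -> .   bit 21 = 0  t=0,i=3
  #.#.. -> #   bit 20 = 1  t=0,i=12
  #..## -> #   bit 19 = 1  t=0,i=14
  #..#. -> .   bit 18 = 0  t=2,i=7
  #...# -> #   bit 17 = 1  t=1,i=10
  #.... -> .   bit 16 = 0  t=1,i=2
  .#### -> #   bit 15 = 1  t=0,i=16
  .###. -> #   bit 14 = 1  t=0,i=6
  .##.# -> .   bit 13 = 0  t=0,i=10
  .##.. -> .   bit 12 = 0  t=2,i=11
  .#.## -> .   bit 11 = 0  t=0,i=4
  .#.#. -> .   bit 10 = 0  t=1,i=7
  .#..# -> .   bit 9 = 0  t=0,i=13
  .#... -> .   bit 8 = 0  t=1,i=1
  ..### -> .   bit 7 = 0  t=0,i=15
  ..##. -> .   bit 6 = 0  t=5,i=17
  ..#.# -> .   bit 5 = 0  t=1,i=6
  ..#.. -> #   bit 4 = 1  t=1,i=0
  ...## -> .   bit 3 = 0  t=4,i=15
  ...#. -> #   bit 2 = 1  t=1,i=5
  ....# -> #   bit 1 = 1  t=1,i=4
  ..... -> #   bit 0 = 1  t=1,i=3
  bits 01001001000110101100000000010111 = 1226489879

1226489879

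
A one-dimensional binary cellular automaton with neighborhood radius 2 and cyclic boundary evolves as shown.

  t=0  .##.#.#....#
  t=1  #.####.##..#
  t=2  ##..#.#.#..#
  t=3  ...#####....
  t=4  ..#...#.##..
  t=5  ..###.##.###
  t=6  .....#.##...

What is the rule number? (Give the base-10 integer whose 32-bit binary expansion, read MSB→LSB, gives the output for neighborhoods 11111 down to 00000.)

1294417272

  #####|.  b31=0 t=3,i=5
  ####.|#  b30=1 t=1,i=4
  ###.#|.  b29=0 t=1,i=5
  ###..|.  b28=0 t=2,i=1
  ##.##|#  b27=1 t=1,i=1
  ##.#.|#  b26=1 t=0,i=3
  ##..#|.  b25=0 t=1,i=9
  ##...|#  b24=1 t=3,i=8
  #.###|.  b23=0 t=1,i=2
  #.##.|.  b22=0 t=0,i=1
  #.#.#|#  b21=1 t=0,i=4
  #.#..|.  b20=0 t=0,i=6
  #..##|.  b19=0 t=1,i=10
  #..#.|#  b18=1 t=2,i=3
  #...#|#  b17=1 t=4,i=4
  #....|#  b16=1 t=0,i=8
  .####|.  b15=0 t=1,i=3
  .###.|.  b14=0 t=2,i=0
  .##.#|#  b13=1 t=0,i=2
  .##..|#  b12=1 t=1,i=8
  .#.##|#  b11=1 t=0,i=0
  .#.#.|#  b10=1 t=0,i=5
  .#..#|.  b9=0 t=2,i=9
  .#...|#  b8=1 t=0,i=7
  ..###|.  b7=0 t=2,i=11
  ..##.|#  b6=1 t=1,i=11
  ..#.#|#  b5=1 t=0,i=11
  ..#..|#  b4=1 t=4,i=2
  ...##|#  b3=1 t=3,i=2
  ...#.|.  b2=0 t=0,i=10
  ....#|.  b1=0 t=0,i=9
  .....|.  b0=0 t=3,i=0
  bits 01001101001001110011110101111000 = 1294417272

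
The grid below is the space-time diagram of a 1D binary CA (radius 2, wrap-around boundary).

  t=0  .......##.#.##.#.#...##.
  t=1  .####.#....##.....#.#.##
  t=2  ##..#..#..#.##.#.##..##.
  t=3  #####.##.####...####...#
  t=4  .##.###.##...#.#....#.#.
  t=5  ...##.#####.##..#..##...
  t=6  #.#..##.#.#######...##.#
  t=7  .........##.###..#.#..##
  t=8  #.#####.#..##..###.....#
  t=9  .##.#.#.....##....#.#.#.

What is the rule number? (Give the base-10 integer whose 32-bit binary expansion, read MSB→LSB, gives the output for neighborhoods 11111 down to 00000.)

2881755453

  nb #####: next=#  (t=3,i=1, bit31=1)
  nb ####.: next=.  (t=1,i=3, bit30=0)
  nb ###.#: next=#  (t=1,i=4, bit29=1)
  nb ###..: next=.  (t=3,i=12, bit28=0)
  nb ##.##: next=#  (t=1,i=0, bit27=1)
  nb ##.#.: next=.  (t=0,i=9, bit26=0)
  nb ##..#: next=#  (t=2,i=2, bit25=1)
  nb ##...: next=#  (t=0,i=23, bit24=1)
  nb #.###: next=#  (t=1,i=1, bit23=1)
  nb #.##.: next=#  (t=0,i=12, bit22=1)
  nb #.#.#: next=.  (t=0,i=10, bit21=0)
  nb #.#..: next=.  (t=0,i=17, bit20=0)
  nb #..##: next=.  (t=2,i=20, bit19=0)
  nb #..#.: next=#  (t=2,i=3, bit18=1)
  nb #...#: next=.  (t=0,i=19, bit17=0)
  nb #....: next=.  (t=0,i=0, bit16=0)
  nb .####: next=.  (t=1,i=2, bit15=0)
  nb .###.: next=.  (t=4,i=5, bit14=0)
  nb .##.#: next=.  (t=0,i=8, bit13=0)
  nb .##..: next=#  (t=0,i=22, bit12=1)
  nb .#.##: next=#  (t=0,i=11, bit11=1)
  nb .#.#.: next=.  (t=0,i=16, bit10=0)
  nb .#..#: next=.  (t=2,i=5, bit9=0)
  nb .#...: next=#  (t=0,i=18, bit8=1)
  nb ..###: next=.  (t=3,i=16, bit7=0)
  nb ..##.: next=.  (t=0,i=7, bit6=0)
  nb ..#.#: next=#  (t=1,i=18, bit5=1)
  nb ..#..: next=#  (t=2,i=4, bit4=1)
  nb ...##: next=#  (t=0,i=6, bit3=1)
  nb ...#.: next=#  (t=1,i=17, bit2=1)
  nb ....#: next=.  (t=0,i=5, bit1=0)
  nb .....: next=#  (t=0,i=1, bit0=1)
  bits 10101011110001000001100100111101 = 2881755453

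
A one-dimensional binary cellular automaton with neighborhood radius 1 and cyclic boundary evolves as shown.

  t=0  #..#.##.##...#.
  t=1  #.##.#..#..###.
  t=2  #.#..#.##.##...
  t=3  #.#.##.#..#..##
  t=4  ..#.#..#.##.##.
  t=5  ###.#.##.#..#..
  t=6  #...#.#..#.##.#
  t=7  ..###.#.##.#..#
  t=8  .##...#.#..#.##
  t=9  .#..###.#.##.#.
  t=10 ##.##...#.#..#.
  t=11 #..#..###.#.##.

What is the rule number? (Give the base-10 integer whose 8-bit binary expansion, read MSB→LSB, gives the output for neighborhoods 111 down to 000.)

15

  nb ###: next=.  (t=1,i=12, bit7=0)
  nb ##.: next=.  (t=0,i=6, bit6=0)
  nb #.#: next=.  (t=0,i=4, bit5=0)
  nb #..: next=.  (t=0,i=1, bit4=0)
  nb .##: next=#  (t=0,i=5, bit3=1)
  nb .#.: next=#  (t=0,i=0, bit2=1)
  nb ..#: next=#  (t=0,i=2, bit1=1)
  nb ...: next=#  (t=0,i=11, bit0=1)
  bits 00001111 = 15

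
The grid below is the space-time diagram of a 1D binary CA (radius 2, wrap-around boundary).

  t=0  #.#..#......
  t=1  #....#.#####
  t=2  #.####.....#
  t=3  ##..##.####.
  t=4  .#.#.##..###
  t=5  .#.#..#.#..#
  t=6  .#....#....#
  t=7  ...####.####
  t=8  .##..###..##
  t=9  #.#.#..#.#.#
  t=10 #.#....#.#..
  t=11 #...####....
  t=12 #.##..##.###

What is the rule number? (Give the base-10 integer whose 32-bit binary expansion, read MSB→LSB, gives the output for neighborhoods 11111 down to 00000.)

  nb #####: next=.  (t=1,i=9, bit31=0)
  nb ####.: next=#  (t=1,i=11, bit30=1)
  nb ###.#: next=#  (t=3,i=10, bit29=1)
  nb ###..: next=#  (t=1,i=0, bit28=1)
  nb ##.##: next=#  (t=2,i=1, bit27=1)
  nb ##.#.: next=.  (t=4,i=0, bit26=0)
  nb ##..#: next=.  (t=3,i=2, bit25=0)
  nb ##...: next=.  (t=1,i=1, bit24=0)
  nb #.###: next=.  (t=1,i=7, bit23=0)
  nb #.##.: next=.  (t=3,i=0, bit22=0)
  nb #.#.#: next=#  (t=4,i=1, bit21=1)
  nb #.#..: next=.  (t=0,i=2, bit20=0)
  nb #..##: next=#  (t=3,i=3, bit19=1)
  nb #..#.: next=.  (t=0,i=4, bit18=0)
  nb #...#: next=#  (t=7,i=1, bit17=1)
  nb #....: next=#  (t=0,i=7, bit16=1)
  nb .####: next=.  (t=1,i=8, bit15=0)
  nb .###.: next=.  (t=4,i=10, bit14=0)
  nb .##.#: next=#  (t=2,i=0, bit13=1)
  nb .##..: next=#  (t=3,i=1, bit12=1)
  nb .#.##: next=.  (t=1,i=6, bit11=0)
  nb .#.#.: next=.  (t=0,i=1, bit10=0)
  nb .#..#: next=.  (t=0,i=3, bit9=0)
  nb .#...: next=.  (t=0,i=6, bit8=0)
  nb ..###: next=.  (t=4,i=9, bit7=0)
  nb ..##.: next=.  (t=2,i=11, bit6=0)
  nb ..#.#: next=#  (t=0,i=0, bit5=1)
  nb ..#..: next=#  (t=0,i=5, bit4=1)
  nb ...##: next=#  (t=2,i=10, bit3=1)
  nb ...#.: next=#  (t=0,i=11, bit2=1)
  nb ....#: next=#  (t=0,i=10, bit1=1)
  nb .....: next=#  (t=0,i=8, bit0=1)
  bits 01111000001010110011000000111111 = 2016096319

2016096319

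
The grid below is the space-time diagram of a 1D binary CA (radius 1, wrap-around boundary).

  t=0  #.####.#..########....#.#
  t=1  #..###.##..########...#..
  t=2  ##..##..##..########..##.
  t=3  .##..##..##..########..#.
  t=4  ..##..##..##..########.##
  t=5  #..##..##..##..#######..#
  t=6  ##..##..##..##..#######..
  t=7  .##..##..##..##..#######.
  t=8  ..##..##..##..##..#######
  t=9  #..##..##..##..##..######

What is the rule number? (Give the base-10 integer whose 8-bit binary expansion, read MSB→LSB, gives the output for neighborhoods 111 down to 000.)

  [7] ### => #  t=0,i=3
  [6] ##. => #  t=0,i=0
  [5] #.# => .  t=0,i=1
  [4] #.. => #  t=0,i=8
  [3] .## => .  t=0,i=2
  [2] .#. => #  t=0,i=7
  [1] ..# => .  t=0,i=9
  [0] ... => .  t=0,i=19
  bits 11010100 = 212

212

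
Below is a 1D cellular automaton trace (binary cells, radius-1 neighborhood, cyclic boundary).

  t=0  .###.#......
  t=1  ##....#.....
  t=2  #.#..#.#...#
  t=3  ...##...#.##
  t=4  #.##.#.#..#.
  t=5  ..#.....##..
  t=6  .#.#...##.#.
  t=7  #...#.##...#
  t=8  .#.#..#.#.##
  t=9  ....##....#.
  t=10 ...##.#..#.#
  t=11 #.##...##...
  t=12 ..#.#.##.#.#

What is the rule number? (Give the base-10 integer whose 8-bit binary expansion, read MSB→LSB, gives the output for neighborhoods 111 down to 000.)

26

  ###|.  b7=0 t=0,i=2
  ##.|.  b6=0 t=0,i=3
  #.#|.  b5=0 t=0,i=4
  #..|#  b4=1 t=0,i=6
  .##|#  b3=1 t=0,i=1
  .#.|.  b2=0 t=0,i=5
  ..#|#  b1=1 t=0,i=0
  ...|.  b0=0 t=0,i=7
  bits 00011010 = 26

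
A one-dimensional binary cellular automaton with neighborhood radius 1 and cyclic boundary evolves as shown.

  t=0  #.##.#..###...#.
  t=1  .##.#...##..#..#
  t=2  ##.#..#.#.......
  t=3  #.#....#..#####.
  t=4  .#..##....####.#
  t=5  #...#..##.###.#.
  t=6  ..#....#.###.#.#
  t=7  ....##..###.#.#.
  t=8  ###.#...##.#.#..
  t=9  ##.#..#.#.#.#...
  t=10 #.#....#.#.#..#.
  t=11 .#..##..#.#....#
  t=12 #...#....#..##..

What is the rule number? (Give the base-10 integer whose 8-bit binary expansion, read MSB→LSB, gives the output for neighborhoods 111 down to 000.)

169

  [7] ### => #  t=0,i=9
  [6] ##. => .  t=0,i=3
  [5] #.# => #  t=0,i=1
  [4] #.. => .  t=0,i=6
  [3] .## => #  t=0,i=2
  [2] .#. => .  t=0,i=0
  [1] ..# => .  t=0,i=7
  [0] ... => #  t=0,i=12
  bits 10101001 = 169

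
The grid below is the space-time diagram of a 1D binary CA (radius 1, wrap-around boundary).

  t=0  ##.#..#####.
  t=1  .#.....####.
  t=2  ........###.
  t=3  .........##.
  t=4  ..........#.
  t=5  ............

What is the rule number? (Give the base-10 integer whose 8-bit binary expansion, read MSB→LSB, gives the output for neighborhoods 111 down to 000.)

192

  nb ###: next=#  (t=0,i=7, bit7=1)
  nb ##.: next=#  (t=0,i=1, bit6=1)
  nb #.#: next=.  (t=0,i=2, bit5=0)
  nb #..: next=.  (t=0,i=4, bit4=0)
  nb .##: next=.  (t=0,i=0, bit3=0)
  nb .#.: next=.  (t=0,i=3, bit2=0)
  nb ..#: next=.  (t=0,i=5, bit1=0)
  nb ...: next=.  (t=1,i=3, bit0=0)
  bits 11000000 = 192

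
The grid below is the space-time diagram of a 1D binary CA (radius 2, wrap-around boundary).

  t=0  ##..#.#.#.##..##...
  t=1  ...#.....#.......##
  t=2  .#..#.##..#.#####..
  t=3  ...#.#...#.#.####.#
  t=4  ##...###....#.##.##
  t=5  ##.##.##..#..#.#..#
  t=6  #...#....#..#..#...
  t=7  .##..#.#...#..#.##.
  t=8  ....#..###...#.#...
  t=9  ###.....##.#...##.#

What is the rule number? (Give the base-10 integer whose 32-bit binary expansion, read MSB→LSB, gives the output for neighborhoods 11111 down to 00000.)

  ##### -> #   bit 31 = 1  t=2,i=14
  ####. -> #   bit 30 = 1  t=2,i=15
  ###.# -> .   bit 29 = 0  t=3,i=16
  ###.. -> #   bit 28 = 1  t=2,i=16
  ##.## -> .   bit 27 = 0  t=4,i=16
  ##.#. -> #   bit 26 = 1  t=3,i=17
  ##..# -> .   bit 25 = 0  t=0,i=2
  ##... -> .   bit 24 = 0  t=0,i=16
  #.### -> .   bit 23 = 0  t=2,i=12
  #.##. -> .   bit 22 = 0  t=0,i=10
  #.#.# -> .   bit 21 = 0  t=0,i=6
  #.#.. -> #   bit 20 = 1  t=3,i=5
  #..## -> .   bit 19 = 0  t=0,i=13
  #..#. -> #   bit 18 = 1  t=0,i=3
  #...# -> #   bit 17 = 1  t=0,i=17
  #.... -> .   bit 16 = 0  t=1,i=5
  .#### -> #   bit 15 = 1  t=2,i=13
  .###. -> #   bit 14 = 1  t=4,i=6
  .##.# -> #   bit 13 = 1  t=4,i=15
  .##.. -> .   bit 12 = 0  t=0,i=1
  .#.## -> #   bit 11 = 1  t=0,i=9
  .#.#. -> .   bit 10 = 0  t=0,i=5
  .#..# -> .   bit 9 = 0  t=2,i=2
  .#... -> #   bit 8 = 1  t=1,i=4
  ..### -> .   bit 7 = 0  t=4,i=5
  ..##. -> .   bit 6 = 0  t=0,i=0
  ..#.# -> .   bit 5 = 0  t=0,i=4
  ..#.. -> .   bit 4 = 0  t=1,i=3
  ...## -> #   bit 3 = 1  t=0,i=18
  ...#. -> .   bit 2 = 0  t=1,i=2
  ....# -> #   bit 1 = 1  t=1,i=7
  ..... -> #   bit 0 = 1  t=1,i=6
  bits 11010100000101101110100100001011 = 3558271243

3558271243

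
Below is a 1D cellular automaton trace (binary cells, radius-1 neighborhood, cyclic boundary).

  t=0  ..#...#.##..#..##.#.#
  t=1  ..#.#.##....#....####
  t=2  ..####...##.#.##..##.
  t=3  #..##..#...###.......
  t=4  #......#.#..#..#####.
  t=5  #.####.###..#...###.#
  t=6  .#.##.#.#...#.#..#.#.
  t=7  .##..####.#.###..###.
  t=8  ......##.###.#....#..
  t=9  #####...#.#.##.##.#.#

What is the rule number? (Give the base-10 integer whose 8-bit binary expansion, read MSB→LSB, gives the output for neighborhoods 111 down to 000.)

  ###|#  b7=1 t=1,i=18
  ##.|.  b6=0 t=0,i=9
  #.#|#  b5=1 t=0,i=7
  #..|.  b4=0 t=0,i=0
  .##|.  b3=0 t=0,i=8
  .#.|#  b2=1 t=0,i=2
  ..#|.  b1=0 t=0,i=1
  ...|#  b0=1 t=0,i=4
  bits 10100101 = 165

165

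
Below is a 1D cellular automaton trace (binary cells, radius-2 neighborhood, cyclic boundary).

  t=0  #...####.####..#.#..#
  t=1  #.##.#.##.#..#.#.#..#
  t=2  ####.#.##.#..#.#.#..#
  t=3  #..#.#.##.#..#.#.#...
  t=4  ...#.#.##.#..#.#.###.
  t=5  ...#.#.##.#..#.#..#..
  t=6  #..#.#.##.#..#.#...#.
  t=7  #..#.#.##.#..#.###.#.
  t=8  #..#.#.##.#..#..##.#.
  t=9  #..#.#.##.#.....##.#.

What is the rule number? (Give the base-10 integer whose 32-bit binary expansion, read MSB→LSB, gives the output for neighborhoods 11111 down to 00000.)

712175977

  #####|.  b31=0 t=2,i=1
  ####.|.  b30=0 t=0,i=6
  ###.#|#  b29=1 t=0,i=7
  ###..|.  b28=0 t=0,i=12
  ##.##|#  b27=1 t=0,i=8
  ##.#.|.  b26=0 t=1,i=4
  ##..#|#  b25=1 t=0,i=13
  ##...|.  b24=0 t=0,i=1
  #.###|.  b23=0 t=0,i=9
  #.##.|#  b22=1 t=1,i=2
  #.#.#|#  b21=1 t=1,i=5
  #.#..|#  b20=1 t=0,i=17
  #..##|.  b19=0 t=0,i=19
  #..#.|.  b18=0 t=0,i=14
  #...#|#  b17=1 t=0,i=2
  #....|.  b16=0 t=4,i=0
  .####|#  b15=1 t=0,i=5
  .###.|#  b14=1 t=4,i=18
  .##.#|#  b13=1 t=1,i=0
  .##..|#  b12=1 t=0,i=0
  .#.##|.  b11=0 t=1,i=6
  .#.#.|.  b10=0 t=0,i=16
  .#..#|.  b9=0 t=0,i=18
  .#...|#  b8=1 t=3,i=18
  ..###|.  b7=0 t=0,i=4
  ..##.|#  b6=1 t=0,i=20
  ..#.#|#  b5=1 t=0,i=15
  ..#..|.  b4=0 t=3,i=0
  ...##|#  b3=1 t=0,i=3
  ...#.|.  b2=0 t=3,i=20
  ....#|.  b1=0 t=4,i=1
  .....|#  b0=1 t=5,i=0
  bits 00101010011100101111000101101001 = 712175977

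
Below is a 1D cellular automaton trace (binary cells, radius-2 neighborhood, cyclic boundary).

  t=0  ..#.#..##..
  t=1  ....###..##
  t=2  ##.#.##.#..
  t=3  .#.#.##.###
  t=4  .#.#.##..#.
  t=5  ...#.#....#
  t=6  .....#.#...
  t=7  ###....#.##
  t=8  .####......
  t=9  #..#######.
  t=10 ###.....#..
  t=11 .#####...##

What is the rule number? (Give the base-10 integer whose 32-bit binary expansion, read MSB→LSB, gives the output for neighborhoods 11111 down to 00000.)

  [31] ##### => .  t=7,i=0
  [30] ####. => #  t=7,i=1
  [29] ###.# => .  t=3,i=10
  [28] ###.. => #  t=1,i=6
  [27] ##.## => .  t=3,i=7
  [26] ##.#. => .  t=2,i=2
  [25] ##..# => .  t=1,i=7
  [24] ##... => #  t=0,i=9
  [23] #.### => .  t=3,i=8
  [22] #.##. => #  t=2,i=5
  [21] #.#.# => #  t=2,i=3
  [20] #.#.. => #  t=0,i=4
  [19] #..## => #  t=0,i=6
  [18] #..#. => .  t=4,i=0
  [17] #...# => .  t=5,i=1
  [16] #.... => #  t=0,i=10
  [15] .#### => .  t=7,i=10
  [14] .###. => #  t=1,i=5
  [13] .##.# => #  t=2,i=1
  [12] .##.. => .  t=0,i=8
  [11] .#.## => .  t=2,i=4
  [10] .#.#. => .  t=0,i=3
  [9] .#..# => #  t=0,i=5
  [8] .#... => .  t=5,i=0
  [7] ..### => .  t=1,i=4
  [6] ..##. => .  t=0,i=7
  [5] ..#.# => .  t=0,i=2
  [4] ..#.. => .  t=4,i=9
  [3] ...## => #  t=1,i=3
  [2] ...#. => .  t=0,i=1
  [1] ....# => .  t=0,i=0
  [0] ..... => #  t=6,i=0
  bits 01010001011110010110001000001001 = 1366909449

1366909449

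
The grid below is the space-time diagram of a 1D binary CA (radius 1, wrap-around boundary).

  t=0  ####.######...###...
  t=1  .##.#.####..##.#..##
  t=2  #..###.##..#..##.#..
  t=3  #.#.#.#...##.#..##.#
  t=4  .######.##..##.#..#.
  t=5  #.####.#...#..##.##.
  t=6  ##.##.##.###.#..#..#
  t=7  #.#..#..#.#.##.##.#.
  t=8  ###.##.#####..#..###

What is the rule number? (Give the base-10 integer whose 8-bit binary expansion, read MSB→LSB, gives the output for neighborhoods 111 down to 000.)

167

  [7] ### => #  t=0,i=1
  [6] ##. => .  t=0,i=3
  [5] #.# => #  t=0,i=4
  [4] #.. => .  t=0,i=11
  [3] .## => .  t=0,i=0
  [2] .#. => #  t=1,i=4
  [1] ..# => #  t=0,i=13
  [0] ... => #  t=0,i=12
  bits 10100111 = 167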